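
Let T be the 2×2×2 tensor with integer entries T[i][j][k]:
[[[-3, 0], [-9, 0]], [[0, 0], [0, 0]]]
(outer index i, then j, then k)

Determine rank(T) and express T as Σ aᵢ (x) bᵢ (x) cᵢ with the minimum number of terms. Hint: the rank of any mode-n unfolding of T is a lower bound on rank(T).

rank(T) = 1

Lower bound: T ≠ 0 (e.g. T[0,0,0] = -3), so rank(T) ≥ 1.
Upper bound: if T = a (x) b (x) c then every fibre of T is a multiple of the corresponding factor, so read the factors off the fibres through the nonzero entry T[0,0,0] = -3.
The mode-1 fibre T[:,0,0] = [-3, 0] gives a = [1, 0] (primitive direction); the mode-2 fibre T[0,:,0] = [-3, -9] gives b = [1, 3]; then c[k] = T[0,0,k] / (a[0]·b[0]) = [-3, 0] / 1 = [-3, 0].
Expanding [1, 0] (x) [1, 3] (x) [-3, 0] reproduces all 8 entries of T, so T = [1, 0] (x) [1, 3] (x) [-3, 0] and rank(T) ≤ 1.
These bounds meet, so rank(T) = 1.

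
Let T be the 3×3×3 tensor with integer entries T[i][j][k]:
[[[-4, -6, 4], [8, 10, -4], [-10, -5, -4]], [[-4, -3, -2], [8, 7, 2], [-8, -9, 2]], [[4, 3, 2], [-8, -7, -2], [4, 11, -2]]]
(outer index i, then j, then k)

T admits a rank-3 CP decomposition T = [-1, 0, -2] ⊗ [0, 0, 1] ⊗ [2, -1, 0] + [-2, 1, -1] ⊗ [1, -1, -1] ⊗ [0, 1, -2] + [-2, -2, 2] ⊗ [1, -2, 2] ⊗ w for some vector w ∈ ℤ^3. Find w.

w = [2, 2, 0]

Subtract the known terms from T to get the rank-1 residual R = [-2, -2, 2] ⊗ [1, -2, 2] ⊗ w, so R[i,j,k] = a[i]·b[j]·w[k]. Pick indices with nonzero a[0]·b[0] = (-2)·(1) = -2. Only the fibre through (0,0,·) is needed: R[0,0,:] = T[0,0,:] − Σₗ aₗ[0]bₗ[0]cₗ = [-4, -6, 4] − (-1)·(0)·[2, -1, 0] − (-2)·(1)·[0, 1, -2] = [-4, -4, 0]. Then w[k] = R[0,0,k] / -2 for each k, giving w = [-4, -4, 0] / -2 = [2, 2, 0].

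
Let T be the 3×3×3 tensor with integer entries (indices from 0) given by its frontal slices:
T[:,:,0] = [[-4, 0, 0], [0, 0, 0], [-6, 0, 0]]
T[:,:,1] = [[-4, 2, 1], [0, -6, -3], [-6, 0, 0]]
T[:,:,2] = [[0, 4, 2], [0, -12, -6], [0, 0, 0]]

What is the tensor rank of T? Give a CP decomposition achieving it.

rank(T) = 2

Lower bound: the mode-1 unfolding of T (rows indexed by i, columns by (j,k) = (0,0), (0,1), (0,2), (1,0), (1,1), (1,2), (2,0), (2,1), (2,2)) is [[-4, -4, 0, 0, 2, 4, 0, 1, 2], [0, 0, 0, 0, -6, -12, 0, -3, -6], [-6, -6, 0, 0, 0, 0, 0, 0, 0]].
There the 2×2 minor on rows i ∈ {0, 1}, columns (j,k) ∈ {(0,0), (1,1)} is det [[-4, 2], [0, -6]] = 24 ≠ 0, so this unfolding has rank ≥ 2; CP rank is at least every unfolding rank, so rank(T) ≥ 2. (Flattening ranks never certify an upper bound on CP rank; for that we must actually write T with 2 rank-1 terms.)
Upper bound — finding two terms. Write S_k = T[:,:,k] for the frontal slices: S₀ = [[-4, 0, 0], [0, 0, 0], [-6, 0, 0]], S₁ = [[-4, 2, 1], [0, -6, -3], [-6, 0, 0]], S₂ = [[0, 4, 2], [0, -12, -6], [0, 0, 0]].
If T = a₁ ⊗ b₁ ⊗ c₁ + a₂ ⊗ b₂ ⊗ c₂ then each S_k = c₁[k]·a₁b₁ᵀ + c₂[k]·a₂b₂ᵀ. S₀ and S₁ are linearly independent, so a₁b₁ᵀ and a₂b₂ᵀ must span the same plane of matrices: they are the rank-1 matrices of the form x·S₀ + y·S₁.
The 2×2 minor of x·S₀ + y·S₁ on rows {0,1}, columns {0,1} is 24·xy + 24·y² = 24·(y)(x + y), vanishing at (x:y) = (1:0) and (1:-1).
M₁ = S₀ = [[-4, 0, 0], [0, 0, 0], [-6, 0, 0]] = (-2)·(2, 0, 3)(1, 0, 0)ᵀ and M₂ = S₀ − S₁ = [[0, -2, -1], [0, 6, 3], [0, 0, 0]] = −(1, -3, 0)(0, 2, 1)ᵀ, so take a₁ = (2, 0, 3), b₁ = (1, 0, 0), a₂ = (1, -3, 0), b₂ = (0, 2, 1).
Each slice is an integer combination of E₁ = a₁b₁ᵀ and E₂ = a₂b₂ᵀ: S₀ = −2·E₁, S₁ = −2·E₁ + E₂, S₂ = 2·E₂; reading off coefficients, c₁ = (-2, -2, 0) and c₂ = (0, 1, 2).
Hence T = (2, 0, 3) ⊗ (1, 0, 0) ⊗ (-2, -2, 0) + (1, -3, 0) ⊗ (0, 2, 1) ⊗ (0, 1, 2), so rank(T) ≤ 2.
These bounds meet, so rank(T) = 2.
Check entry T[1,2,2] = -6: (0)·(0)·(0) + (-3)·(1)·(2) = -6.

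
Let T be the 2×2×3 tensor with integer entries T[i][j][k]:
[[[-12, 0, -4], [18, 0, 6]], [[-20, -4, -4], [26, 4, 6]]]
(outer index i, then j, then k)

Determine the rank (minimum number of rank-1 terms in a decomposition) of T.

Lower bound: the mode-1 unfolding of T (rows indexed by i, columns by (j,k) = (0,0), (0,1), (0,2), (1,0), (1,1), (1,2)) is [[-12, 0, -4, 18, 0, 6], [-20, -4, -4, 26, 4, 6]].
There the 2×2 minor on rows i ∈ {0, 1}, columns (j,k) ∈ {(0,0), (0,1)} is det [[-12, 0], [-20, -4]] = 48 ≠ 0, so this unfolding has rank ≥ 2; CP rank is at least every unfolding rank, so rank(T) ≥ 2. (Flattening ranks never certify an upper bound on CP rank; for that we must actually write T with 2 rank-1 terms.)
Upper bound — finding two terms. Write S_k = T[:,:,k] for the frontal slices: S₀ = [[-12, 18], [-20, 26]], S₁ = [[0, 0], [-4, 4]], S₂ = [[-4, 6], [-4, 6]].
If T = a₁ ⊗ b₁ ⊗ c₁ + a₂ ⊗ b₂ ⊗ c₂ then each S_k = c₁[k]·a₁b₁ᵀ + c₂[k]·a₂b₂ᵀ. S₀ and S₁ are linearly independent, so a₁b₁ᵀ and a₂b₂ᵀ must span the same plane of matrices: they are the rank-1 matrices of the form x·S₀ + y·S₁.
det(x·S₀ + y·S₁) is 48·x² + 24·xy = 24·(2·x + y)(x), vanishing at (x:y) = (1:-2) and (0:1).
M₁ = S₀ − 2·S₁ = [[-12, 18], [-12, 18]] = (-6)·(1, 1)(2, -3)ᵀ and M₂ = S₁ = [[0, 0], [-4, 4]] = (-4)·(0, 1)(1, -1)ᵀ, so take a₁ = (1, 1), b₁ = (2, -3), a₂ = (0, 1), b₂ = (1, -1).
Each slice is an integer combination of E₁ = a₁b₁ᵀ and E₂ = a₂b₂ᵀ: S₀ = −6·E₁ − 8·E₂, S₁ = −4·E₂, S₂ = −2·E₁; reading off coefficients, c₁ = (-6, 0, -2) and c₂ = (-8, -4, 0).
Hence T = (1, 1) ⊗ (2, -3) ⊗ (-6, 0, -2) + (0, 1) ⊗ (1, -1) ⊗ (-8, -4, 0), so rank(T) ≤ 2.
These bounds meet, so rank(T) = 2.
Check entry T[0,1,1] = 0: (1)·(-3)·(0) + (0)·(-1)·(-4) = 0.

2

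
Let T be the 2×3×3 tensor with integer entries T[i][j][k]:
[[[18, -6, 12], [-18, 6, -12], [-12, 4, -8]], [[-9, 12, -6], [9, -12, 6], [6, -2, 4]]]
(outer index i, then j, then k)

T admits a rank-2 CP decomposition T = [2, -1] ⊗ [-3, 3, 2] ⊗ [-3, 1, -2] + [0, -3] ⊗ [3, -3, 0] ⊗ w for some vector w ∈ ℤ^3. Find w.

Subtract the known terms from T to get the rank-1 residual R = [0, -3] ⊗ [3, -3, 0] ⊗ w, so R[i,j,k] = a[i]·b[j]·w[k]. Pick indices with nonzero a[1]·b[0] = (-3)·(3) = -9. Only the fibre through (1,0,·) is needed: R[1,0,:] = T[1,0,:] − Σₗ aₗ[1]bₗ[0]cₗ = [-9, 12, -6] − (-1)·(-3)·[-3, 1, -2] = [0, 9, 0]. Then w[k] = R[1,0,k] / -9 for each k, giving w = [0, 9, 0] / -9 = [0, -1, 0].

w = [0, -1, 0]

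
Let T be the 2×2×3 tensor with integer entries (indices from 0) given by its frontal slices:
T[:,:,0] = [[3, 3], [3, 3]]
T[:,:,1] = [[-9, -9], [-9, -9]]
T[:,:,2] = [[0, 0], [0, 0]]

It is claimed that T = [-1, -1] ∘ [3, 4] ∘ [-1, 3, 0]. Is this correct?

No

Reconstruct entry (0,1,0) from the claimed factors: Σₗ aₗ[0]bₗ[1]cₗ[0] = (-1)·(4)·(-1) = 4, but T[0,1,0] = 3. The claim is false.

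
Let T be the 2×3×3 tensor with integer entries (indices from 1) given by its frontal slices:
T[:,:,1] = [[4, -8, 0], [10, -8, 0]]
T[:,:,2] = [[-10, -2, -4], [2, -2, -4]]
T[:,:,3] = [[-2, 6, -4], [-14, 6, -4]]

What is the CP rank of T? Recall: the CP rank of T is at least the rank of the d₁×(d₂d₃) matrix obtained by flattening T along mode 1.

Lower bound: the mode-3 unfolding of T (rows indexed by k, columns by (i,j) = (1,1), (1,2), (1,3), (2,1), (2,2), (2,3)) is [[4, -8, 0, 10, -8, 0], [-10, -2, -4, 2, -2, -4], [-2, 6, -4, -14, 6, -4]].
There the 3×3 minor on rows k ∈ {1, 2, 3}, columns (i,j) ∈ {(1,1), (1,2), (1,3)} is det [[4, -8, 0], [-10, -2, -4], [-2, 6, -4]] = 384 ≠ 0, so this unfolding has rank ≥ 3; CP rank is at least every unfolding rank, so rank(T) ≥ 3. (This is only a lower bound: in general the CP rank may exceed every unfolding rank, so we still need to exhibit 3 rank-1 terms summing to T.)
Upper bound: T is a sum of 3 rank-1 terms, T = (1, 1) ∘ (1, -1, 0) ∘ (8, 0, -8) + (1, 1) ∘ (1, 1, 2) ∘ (0, -2, -2) + (2, -1) ∘ (1, 0, 0) ∘ (-2, -4, 4) (written with every a and b primitive with positive leading entry and the scale carried by c; CP decompositions are not unique, and this one is verified by expanding entrywise), so rank(T) ≤ 3.
These bounds meet, so rank(T) = 3.

3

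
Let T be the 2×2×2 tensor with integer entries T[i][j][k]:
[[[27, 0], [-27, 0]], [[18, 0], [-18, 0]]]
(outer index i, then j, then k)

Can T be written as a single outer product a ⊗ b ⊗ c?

Yes

The mode-1 fibre T[:,0,0] = [27, 18] gives a = [3, 2] (primitive direction); the mode-2 fibre T[0,:,0] = [27, -27] gives b = [1, -1]; then c[k] = T[0,0,k] / (a[0]·b[0]) = [27, 0] / 3 = [9, 0].
Expanding [3, 2] ⊗ [1, -1] ⊗ [9, 0] reproduces all 8 entries of T, so T = [3, 2] ⊗ [1, -1] ⊗ [9, 0] and rank(T) ≤ 1.
Equivalently every frontal slice T[:,:,k] is c[k] times the rank-1 matrix [3, 2] ⊗ [1, -1]. So T has rank 1 (it is nonzero).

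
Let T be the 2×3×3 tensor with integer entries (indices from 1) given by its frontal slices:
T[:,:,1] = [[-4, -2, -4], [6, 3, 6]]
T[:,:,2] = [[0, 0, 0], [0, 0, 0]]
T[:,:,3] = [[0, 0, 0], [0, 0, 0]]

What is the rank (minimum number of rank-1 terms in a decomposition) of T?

Lower bound: T ≠ 0 (e.g. T[1,1,1] = -4), so rank(T) ≥ 1.
Upper bound: if T = a (x) b (x) c then every fibre of T is a multiple of the corresponding factor, so read the factors off the fibres through the nonzero entry T[1,1,1] = -4.
The mode-1 fibre T[:,1,1] = [-4, 6] gives a = [2, -3] (primitive direction); the mode-2 fibre T[1,:,1] = [-4, -2, -4] gives b = [2, 1, 2]; then c[k] = T[1,1,k] / (a[1]·b[1]) = [-4, 0, 0] / 4 = [-1, 0, 0].
Expanding [2, -3] (x) [2, 1, 2] (x) [-1, 0, 0] reproduces all 18 entries of T, so T = [2, -3] (x) [2, 1, 2] (x) [-1, 0, 0] and rank(T) ≤ 1.
These bounds meet, so rank(T) = 1.

1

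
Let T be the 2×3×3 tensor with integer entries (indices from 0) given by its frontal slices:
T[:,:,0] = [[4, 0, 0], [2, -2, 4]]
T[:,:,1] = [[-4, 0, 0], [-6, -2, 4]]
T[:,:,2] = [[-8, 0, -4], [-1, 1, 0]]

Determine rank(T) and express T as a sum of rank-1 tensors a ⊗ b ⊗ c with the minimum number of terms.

rank(T) = 3

Lower bound: the mode-2 unfolding of T (rows indexed by j, columns by (i,k) = (0,0), (0,1), (0,2), (1,0), (1,1), (1,2)) is [[4, -4, -8, 2, -6, -1], [0, 0, 0, -2, -2, 1], [0, 0, -4, 4, 4, 0]].
There the 3×3 minor on rows j ∈ {0, 1, 2}, columns (i,k) ∈ {(0,0), (0,2), (1,0)} is det [[4, -8, 2], [0, 0, -2], [0, -4, 4]] = -32 ≠ 0, so this unfolding has rank ≥ 3; CP rank is at least every unfolding rank, so rank(T) ≥ 3. (Flattening ranks never certify an upper bound on CP rank; for that we must actually write T with 3 rank-1 terms.)
Upper bound: T is a sum of 3 rank-1 terms, T = [0, 1] ⊗ [1, 1, -2] ⊗ [-2, -2, 1] + [1, 1] ⊗ [1, 0, 0] ⊗ [4, -4, -4] + [2, -1] ⊗ [1, 0, 1] ⊗ [0, 0, -2] (one valid choice — decompositions are not unique — normalised so each a, b is primitive with positive first nonzero entry; check it by expanding all entries), so rank(T) ≤ 3.
These bounds meet, so rank(T) = 3.
Check entry T[1,0,0] = 2: (1)·(1)·(-2) + (1)·(1)·(4) + (-1)·(1)·(0) = 2.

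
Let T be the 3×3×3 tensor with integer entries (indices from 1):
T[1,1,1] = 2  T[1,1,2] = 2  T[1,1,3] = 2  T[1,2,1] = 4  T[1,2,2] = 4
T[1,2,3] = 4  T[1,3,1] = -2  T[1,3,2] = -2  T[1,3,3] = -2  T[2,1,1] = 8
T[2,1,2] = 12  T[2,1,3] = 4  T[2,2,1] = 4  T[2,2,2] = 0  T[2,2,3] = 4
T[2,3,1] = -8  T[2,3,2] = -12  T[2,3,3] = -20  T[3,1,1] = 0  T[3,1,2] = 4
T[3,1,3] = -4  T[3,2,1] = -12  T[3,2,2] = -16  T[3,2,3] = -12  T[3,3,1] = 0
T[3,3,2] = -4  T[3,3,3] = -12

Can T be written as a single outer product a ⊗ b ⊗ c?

The mode-2 unfolding of T (rows indexed by j, columns by (i,k) = (1,1), (1,2), (1,3), (2,1), (2,2), (2,3), (3,1), (3,2), (3,3)) is [[2, 2, 2, 8, 12, 4, 0, 4, -4], [4, 4, 4, 4, 0, 4, -12, -16, -12], [-2, -2, -2, -8, -12, -20, 0, -4, -12]].
There the 3×3 minor on rows j ∈ {1, 2, 3}, columns (i,k) ∈ {(1,1), (2,1), (2,3)} is det [[2, 8, 4], [4, 4, 4], [-2, -8, -20]] = 384 ≠ 0, so this unfolding has rank ≥ 3; CP rank is at least every unfolding rank, so rank(T) ≥ 3.
In particular rank(T) ≥ 3 > 1, so T is not rank-1.

No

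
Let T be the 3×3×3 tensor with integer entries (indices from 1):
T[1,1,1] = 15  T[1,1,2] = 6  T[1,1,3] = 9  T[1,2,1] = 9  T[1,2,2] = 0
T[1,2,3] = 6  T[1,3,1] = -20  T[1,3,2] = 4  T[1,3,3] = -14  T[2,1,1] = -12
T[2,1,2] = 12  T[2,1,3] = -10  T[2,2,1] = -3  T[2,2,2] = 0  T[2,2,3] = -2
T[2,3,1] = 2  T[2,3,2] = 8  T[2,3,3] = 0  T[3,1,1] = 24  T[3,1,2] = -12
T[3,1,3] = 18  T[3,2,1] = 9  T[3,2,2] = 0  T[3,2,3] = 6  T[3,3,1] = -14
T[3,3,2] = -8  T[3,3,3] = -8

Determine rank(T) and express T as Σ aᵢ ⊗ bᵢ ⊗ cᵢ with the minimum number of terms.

Lower bound: in the mode-1 unfolding of T (rows indexed by i, columns by (j,k)) the 2×2 minor on rows i ∈ {1, 2}, columns (j,k) ∈ {(1,1), (1,2)} is det [[15, 6], [-12, 12]] = 252 ≠ 0, so that unfolding has rank ≥ 2 and hence rank(T) ≥ 2 (CP rank is at least every unfolding rank, though it can be larger).
Upper bound: with S_k = T[:,:,k], the two rank-1 terms a₁b₁ᵀ, a₂b₂ᵀ are the rank-1 members of the pencil x·S₁ + y·S₂.
The 2×2 minor of x·S₁ + y·S₂ on rows {1,2}, columns {1,2} is 63·x² − 126·xy = 63·(x − 2·y)(x), vanishing at (x:y) = (2:1) and (0:1).
M₁ = 2·S₁ + S₂ = [[36, 18, -36], [-12, -6, 12], [36, 18, -36]] = 6·[3, -1, 3][2, 1, -2]ᵀ and M₂ = S₂ = [[6, 0, 4], [12, 0, 8], [-12, 0, -8]] = 2·[1, 2, -2][3, 0, 2]ᵀ, so take a₁ = [3, -1, 3], b₁ = [2, 1, -2], a₂ = [1, 2, -2], b₂ = [3, 0, 2].
Each slice is an integer combination of E₁ = a₁b₁ᵀ and E₂ = a₂b₂ᵀ: S₁ = 3·E₁ − E₂, S₂ = 2·E₂, S₃ = 2·E₁ − E₂; reading off coefficients, c₁ = [3, 0, 2] and c₂ = [-1, 2, -1].
Hence T = [3, -1, 3] ⊗ [2, 1, -2] ⊗ [3, 0, 2] + [1, 2, -2] ⊗ [3, 0, 2] ⊗ [-1, 2, -1], so rank(T) ≤ 2.
These bounds meet, so rank(T) = 2.

rank(T) = 2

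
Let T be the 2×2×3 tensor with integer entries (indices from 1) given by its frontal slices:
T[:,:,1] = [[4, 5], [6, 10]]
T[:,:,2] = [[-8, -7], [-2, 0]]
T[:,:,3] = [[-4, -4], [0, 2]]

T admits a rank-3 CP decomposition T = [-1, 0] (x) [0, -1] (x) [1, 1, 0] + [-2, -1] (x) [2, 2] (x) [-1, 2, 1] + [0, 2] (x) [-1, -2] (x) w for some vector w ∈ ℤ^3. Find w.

w = [-2, -1, -1]

Subtract the known terms from T to get the rank-1 residual R = [0, 2] (x) [-1, -2] (x) w, so R[i,j,k] = a[i]·b[j]·w[k]. Pick indices with nonzero a[2]·b[1] = (2)·(-1) = -2. Only the fibre through (2,1,·) is needed: R[2,1,:] = T[2,1,:] − Σₗ aₗ[2]bₗ[1]cₗ = [6, -2, 0] − (0)·(0)·[1, 1, 0] − (-1)·(2)·[-1, 2, 1] = [4, 2, 2]. Then w[k] = R[2,1,k] / -2 for each k, giving w = [4, 2, 2] / -2 = [-2, -1, -1].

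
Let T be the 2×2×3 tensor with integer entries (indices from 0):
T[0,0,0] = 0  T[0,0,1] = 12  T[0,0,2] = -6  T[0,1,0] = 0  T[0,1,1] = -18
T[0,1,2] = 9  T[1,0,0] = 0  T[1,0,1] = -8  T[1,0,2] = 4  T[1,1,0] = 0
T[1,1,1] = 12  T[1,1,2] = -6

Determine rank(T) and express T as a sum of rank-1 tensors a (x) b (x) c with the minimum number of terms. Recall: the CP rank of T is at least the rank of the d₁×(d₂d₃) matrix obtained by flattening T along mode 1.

Lower bound: T ≠ 0 (e.g. T[0,0,1] = 12), so rank(T) ≥ 1.
Upper bound: if T = a (x) b (x) c then every fibre of T is a multiple of the corresponding factor, so read the factors off the fibres through the nonzero entry T[0,0,1] = 12.
The mode-1 fibre T[:,0,1] = [12, -8] gives a = [3, -2] (primitive direction); the mode-2 fibre T[0,:,1] = [12, -18] gives b = [2, -3]; then c[k] = T[0,0,k] / (a[0]·b[0]) = [0, 12, -6] / 6 = [0, 2, -1].
Expanding [3, -2] (x) [2, -3] (x) [0, 2, -1] reproduces all 12 entries of T, so T = [3, -2] (x) [2, -3] (x) [0, 2, -1] and rank(T) ≤ 1.
These bounds meet, so rank(T) = 1.

rank(T) = 1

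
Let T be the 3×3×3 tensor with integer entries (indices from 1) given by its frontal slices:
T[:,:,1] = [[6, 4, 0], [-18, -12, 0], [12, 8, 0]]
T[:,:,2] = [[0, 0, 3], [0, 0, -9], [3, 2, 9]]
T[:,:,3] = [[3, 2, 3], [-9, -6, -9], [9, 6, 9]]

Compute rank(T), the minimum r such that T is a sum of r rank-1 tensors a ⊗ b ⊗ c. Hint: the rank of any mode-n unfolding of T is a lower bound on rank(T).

2

Lower bound: the mode-3 unfolding of T (rows indexed by k, columns by (i,j) = (1,1), (1,2), (1,3), (2,1), (2,2), (2,3), (3,1), (3,2), (3,3)) is [[6, 4, 0, -18, -12, 0, 12, 8, 0], [0, 0, 3, 0, 0, -9, 3, 2, 9], [3, 2, 3, -9, -6, -9, 9, 6, 9]].
There the 2×2 minor on rows k ∈ {1, 2}, columns (i,j) ∈ {(1,1), (1,3)} is det [[6, 0], [0, 3]] = 18 ≠ 0, so this unfolding has rank ≥ 2; CP rank is at least every unfolding rank, so rank(T) ≥ 2. (Flattening ranks never certify an upper bound on CP rank; for that we must actually write T with 2 rank-1 terms.)
Upper bound — finding two terms. Write S_k = T[:,:,k] for the frontal slices: S₁ = [[6, 4, 0], [-18, -12, 0], [12, 8, 0]], S₂ = [[0, 0, 3], [0, 0, -9], [3, 2, 9]], S₃ = [[3, 2, 3], [-9, -6, -9], [9, 6, 9]].
If T = a₁ ⊗ b₁ ⊗ c₁ + a₂ ⊗ b₂ ⊗ c₂ then each S_k = c₁[k]·a₁b₁ᵀ + c₂[k]·a₂b₂ᵀ. S₁ and S₂ are linearly independent, so a₁b₁ᵀ and a₂b₂ᵀ must span the same plane of matrices: they are the rank-1 matrices of the form x·S₁ + y·S₂.
The 2×2 minor of x·S₁ + y·S₂ on rows {1,3}, columns {1,3} is 18·xy − 9·y² = 9·(2·x − y)(y), vanishing at (x:y) = (1:2) and (1:0).
M₁ = S₁ + 2·S₂ = [[6, 4, 6], [-18, -12, -18], [18, 12, 18]] = 2·[1, -3, 3][3, 2, 3]ᵀ and M₂ = S₁ = [[6, 4, 0], [-18, -12, 0], [12, 8, 0]] = 2·[1, -3, 2][3, 2, 0]ᵀ, so take a₁ = [1, -3, 3], b₁ = [3, 2, 3], a₂ = [1, -3, 2], b₂ = [3, 2, 0].
Each slice is an integer combination of E₁ = a₁b₁ᵀ and E₂ = a₂b₂ᵀ: S₁ = 2·E₂, S₂ = E₁ − E₂, S₃ = E₁; reading off coefficients, c₁ = [0, 1, 1] and c₂ = [2, -1, 0].
Hence T = [1, -3, 3] ⊗ [3, 2, 3] ⊗ [0, 1, 1] + [1, -3, 2] ⊗ [3, 2, 0] ⊗ [2, -1, 0], so rank(T) ≤ 2.
These bounds meet, so rank(T) = 2.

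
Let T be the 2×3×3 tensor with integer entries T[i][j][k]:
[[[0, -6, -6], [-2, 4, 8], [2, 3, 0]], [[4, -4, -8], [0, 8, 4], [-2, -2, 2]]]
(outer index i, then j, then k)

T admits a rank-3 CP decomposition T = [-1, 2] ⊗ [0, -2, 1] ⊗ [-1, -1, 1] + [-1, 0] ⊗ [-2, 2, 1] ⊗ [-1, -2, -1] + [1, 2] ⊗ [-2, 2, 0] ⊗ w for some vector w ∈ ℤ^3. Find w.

Subtract the known terms from T to get the rank-1 residual R = [1, 2] ⊗ [-2, 2, 0] ⊗ w, so R[i,j,k] = a[i]·b[j]·w[k]. Pick indices with nonzero a[0]·b[0] = (1)·(-2) = -2. Only the fibre through (0,0,·) is needed: R[0,0,:] = T[0,0,:] − Σₗ aₗ[0]bₗ[0]cₗ = [0, -6, -6] − (-1)·(0)·[-1, -1, 1] − (-1)·(-2)·[-1, -2, -1] = [2, -2, -4]. Then w[k] = R[0,0,k] / -2 for each k, giving w = [2, -2, -4] / -2 = [-1, 1, 2].

w = [-1, 1, 2]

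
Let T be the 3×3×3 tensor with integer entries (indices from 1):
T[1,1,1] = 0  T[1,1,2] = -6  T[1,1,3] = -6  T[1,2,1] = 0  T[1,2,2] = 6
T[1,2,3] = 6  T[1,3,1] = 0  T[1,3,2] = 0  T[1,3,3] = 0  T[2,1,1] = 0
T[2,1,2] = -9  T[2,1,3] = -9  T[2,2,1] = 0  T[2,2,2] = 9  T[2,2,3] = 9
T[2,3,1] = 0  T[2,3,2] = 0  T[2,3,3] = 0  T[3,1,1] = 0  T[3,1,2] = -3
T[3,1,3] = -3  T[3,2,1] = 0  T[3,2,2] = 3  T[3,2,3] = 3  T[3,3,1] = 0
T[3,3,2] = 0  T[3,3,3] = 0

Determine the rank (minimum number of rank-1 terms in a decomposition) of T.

1

Lower bound: T ≠ 0 (e.g. T[1,1,2] = -6), so rank(T) ≥ 1.
Upper bound: the mode-1 fibre T[:,1,2] = [-6, -9, -3] gives a = [2, 3, 1] (primitive direction); the mode-2 fibre T[1,:,2] = [-6, 6, 0] gives b = [1, -1, 0]; then c[k] = T[1,1,k] / (a[1]·b[1]) = [0, -6, -6] / 2 = [0, -3, -3].
Expanding [2, 3, 1] (x) [1, -1, 0] (x) [0, -3, -3] reproduces all 27 entries of T, so T = [2, 3, 1] (x) [1, -1, 0] (x) [0, -3, -3] and rank(T) ≤ 1.
These bounds meet, so rank(T) = 1.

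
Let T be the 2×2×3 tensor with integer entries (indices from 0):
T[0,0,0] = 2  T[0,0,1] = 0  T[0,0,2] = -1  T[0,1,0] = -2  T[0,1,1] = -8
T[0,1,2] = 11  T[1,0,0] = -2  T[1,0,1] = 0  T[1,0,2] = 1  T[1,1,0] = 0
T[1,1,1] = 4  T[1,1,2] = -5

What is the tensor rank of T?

Lower bound: the mode-1 unfolding of T (rows indexed by i, columns by (j,k) = (0,0), (0,1), (0,2), (1,0), (1,1), (1,2)) is [[2, 0, -1, -2, -8, 11], [-2, 0, 1, 0, 4, -5]].
There the 2×2 minor on rows i ∈ {0, 1}, columns (j,k) ∈ {(0,0), (1,0)} is det [[2, -2], [-2, 0]] = -4 ≠ 0, so this unfolding has rank ≥ 2; CP rank is at least every unfolding rank, so rank(T) ≥ 2. (Unfolding ranks only ever bound the CP rank from below — rank(T) can be strictly larger than all of them — so the matching upper bound has to come from an explicit 2-term decomposition.)
Upper bound — finding two terms. Write S_k = T[:,:,k] for the frontal slices: S₀ = [[2, -2], [-2, 0]], S₁ = [[0, -8], [0, 4]], S₂ = [[-1, 11], [1, -5]].
If T = a₁ (x) b₁ (x) c₁ + a₂ (x) b₂ (x) c₂ then each S_k = c₁[k]·a₁b₁ᵀ + c₂[k]·a₂b₂ᵀ. S₀ and S₁ are linearly independent, so a₁b₁ᵀ and a₂b₂ᵀ must span the same plane of matrices: they are the rank-1 matrices of the form x·S₀ + y·S₁.
det(x·S₀ + y·S₁) is −4·x² − 8·xy = (-4)·(x + 2·y)(x), vanishing at (x:y) = (2:-1) and (0:1).
M₁ = 2·S₀ − S₁ = [[4, 4], [-4, -4]] = 4·[1, -1][1, 1]ᵀ and M₂ = S₁ = [[0, -8], [0, 4]] = (-4)·[2, -1][0, 1]ᵀ, so take a₁ = [1, -1], b₁ = [1, 1], a₂ = [2, -1], b₂ = [0, 1].
Each slice is an integer combination of E₁ = a₁b₁ᵀ and E₂ = a₂b₂ᵀ: S₀ = 2·E₁ − 2·E₂, S₁ = −4·E₂, S₂ = −E₁ + 6·E₂; reading off coefficients, c₁ = [2, 0, -1] and c₂ = [-2, -4, 6].
Hence T = [1, -1] (x) [1, 1] (x) [2, 0, -1] + [2, -1] (x) [0, 1] (x) [-2, -4, 6], so rank(T) ≤ 2.
These bounds meet, so rank(T) = 2.

2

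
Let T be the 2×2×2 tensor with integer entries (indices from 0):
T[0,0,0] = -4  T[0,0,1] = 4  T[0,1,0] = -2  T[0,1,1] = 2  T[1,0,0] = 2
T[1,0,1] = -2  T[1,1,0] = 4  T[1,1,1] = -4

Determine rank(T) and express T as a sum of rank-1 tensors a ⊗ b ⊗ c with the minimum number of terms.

Lower bound: the mode-1 unfolding of T (rows indexed by i, columns by (j,k) = (0,0), (0,1), (1,0), (1,1)) is [[-4, 4, -2, 2], [2, -2, 4, -4]].
There the 2×2 minor on rows i ∈ {0, 1}, columns (j,k) ∈ {(0,0), (1,0)} is det [[-4, -2], [2, 4]] = -12 ≠ 0, so this unfolding has rank ≥ 2; CP rank is at least every unfolding rank, so rank(T) ≥ 2. (This is only a lower bound: in general the CP rank may exceed every unfolding rank, so we still need to exhibit 2 rank-1 terms summing to T.)
Upper bound — finding two terms. Every mode-3 slice of T is a multiple of one matrix: T[:,:,k] = c[k]·M with c = [1, -1] and M = [[-4, -2], [2, 4]] (rows indexed by i, columns by j). So it suffices to write M as a sum of two rank-1 matrices.
Splitting M by its rows (i = 0, 1), M = [1, 0][-4, -2]ᵀ + [0, 1][2, 4]ᵀ.
Hence T = [1, 0] ⊗ [-4, -2] ⊗ [1, -1] + [0, 1] ⊗ [2, 4] ⊗ [1, -1], so rank(T) ≤ 2.
These bounds meet, so rank(T) = 2.
Check entry T[0,0,0] = -4: (1)·(-4)·(1) + (0)·(2)·(1) = -4.

rank(T) = 2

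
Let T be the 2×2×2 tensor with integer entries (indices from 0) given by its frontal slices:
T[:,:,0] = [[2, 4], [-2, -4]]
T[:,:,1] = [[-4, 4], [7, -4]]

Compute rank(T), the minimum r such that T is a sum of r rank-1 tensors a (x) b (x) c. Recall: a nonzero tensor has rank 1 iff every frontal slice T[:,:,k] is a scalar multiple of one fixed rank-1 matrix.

Lower bound: in the mode-2 unfolding of T (rows indexed by j, columns by (i,k)) the 2×2 minor on rows j ∈ {0, 1}, columns (i,k) ∈ {(0,0), (0,1)} is det [[2, -4], [4, 4]] = 24 ≠ 0, so that unfolding has rank ≥ 2 and hence rank(T) ≥ 2 (CP rank is at least every unfolding rank, though it can be larger).
Upper bound: with S_k = T[:,:,k], the two rank-1 terms a₁b₁ᵀ, a₂b₂ᵀ are the rank-1 members of the pencil x·S₀ + y·S₁.
det(x·S₀ + y·S₁) is −12·xy − 12·y² = (-12)·(y)(x + y), vanishing at (x:y) = (1:0) and (1:-1).
M₁ = S₀ = [[2, 4], [-2, -4]] = 2·(1, -1)(1, 2)ᵀ and M₂ = S₀ − S₁ = [[6, 0], [-9, 0]] = 3·(2, -3)(1, 0)ᵀ, so take a₁ = (1, -1), b₁ = (1, 2), a₂ = (2, -3), b₂ = (1, 0).
Each slice is an integer combination of E₁ = a₁b₁ᵀ and E₂ = a₂b₂ᵀ: S₀ = 2·E₁, S₁ = 2·E₁ − 3·E₂; reading off coefficients, c₁ = (2, 2) and c₂ = (0, -3).
Hence T = (1, -1) (x) (1, 2) (x) (2, 2) + (2, -3) (x) (1, 0) (x) (0, -3), so rank(T) ≤ 2.
These bounds meet, so rank(T) = 2.

2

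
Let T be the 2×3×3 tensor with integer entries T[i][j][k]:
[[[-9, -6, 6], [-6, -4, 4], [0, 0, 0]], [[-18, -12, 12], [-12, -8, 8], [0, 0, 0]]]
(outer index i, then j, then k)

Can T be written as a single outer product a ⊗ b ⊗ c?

Yes

If T = a ⊗ b ⊗ c then every fibre of T is a multiple of the corresponding factor, so read the factors off the fibres through the nonzero entry T[0,0,0] = -9.
The mode-1 fibre T[:,0,0] = [-9, -18] gives a = [1, 2] (primitive direction); the mode-2 fibre T[0,:,0] = [-9, -6, 0] gives b = [3, 2, 0]; then c[k] = T[0,0,k] / (a[0]·b[0]) = [-9, -6, 6] / 3 = [-3, -2, 2].
Expanding [1, 2] ⊗ [3, 2, 0] ⊗ [-3, -2, 2] reproduces all 18 entries of T, so T = [1, 2] ⊗ [3, 2, 0] ⊗ [-3, -2, 2] and rank(T) ≤ 1.
Equivalently every frontal slice T[:,:,k] is c[k] times the rank-1 matrix [1, 2] ⊗ [3, 2, 0]. So T has rank 1 (it is nonzero).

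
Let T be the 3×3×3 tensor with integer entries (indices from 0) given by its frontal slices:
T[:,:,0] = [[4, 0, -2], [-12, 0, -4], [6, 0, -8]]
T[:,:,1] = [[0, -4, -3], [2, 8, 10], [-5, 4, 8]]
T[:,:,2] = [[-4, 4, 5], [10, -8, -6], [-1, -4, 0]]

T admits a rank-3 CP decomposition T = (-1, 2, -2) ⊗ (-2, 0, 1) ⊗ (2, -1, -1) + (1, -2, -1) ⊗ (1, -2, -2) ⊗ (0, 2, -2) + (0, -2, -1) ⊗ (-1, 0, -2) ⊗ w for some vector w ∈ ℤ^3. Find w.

w = (-2, 1, 1)

Subtract the known terms from T to get the rank-1 residual R = (0, -2, -1) ⊗ (-1, 0, -2) ⊗ w, so R[i,j,k] = a[i]·b[j]·w[k]. Pick indices with nonzero a[1]·b[0] = (-2)·(-1) = 2. Only the fibre through (1,0,·) is needed: R[1,0,:] = T[1,0,:] − Σₗ aₗ[1]bₗ[0]cₗ = [-12, 2, 10] − (2)·(-2)·(2, -1, -1) − (-2)·(1)·(0, 2, -2) = [-4, 2, 2]. Then w[k] = R[1,0,k] / 2 for each k, giving w = [-4, 2, 2] / 2 = (-2, 1, 1).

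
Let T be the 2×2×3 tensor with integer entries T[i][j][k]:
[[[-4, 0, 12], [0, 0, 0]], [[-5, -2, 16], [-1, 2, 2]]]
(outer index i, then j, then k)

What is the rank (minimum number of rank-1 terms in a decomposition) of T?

2

Lower bound: the mode-1 unfolding of T (rows indexed by i, columns by (j,k) = (0,0), (0,1), (0,2), (1,0), (1,1), (1,2)) is [[-4, 0, 12, 0, 0, 0], [-5, -2, 16, -1, 2, 2]].
There the 2×2 minor on rows i ∈ {0, 1}, columns (j,k) ∈ {(0,0), (0,1)} is det [[-4, 0], [-5, -2]] = 8 ≠ 0, so this unfolding has rank ≥ 2; CP rank is at least every unfolding rank, so rank(T) ≥ 2. (Flattening ranks never certify an upper bound on CP rank; for that we must actually write T with 2 rank-1 terms.)
Upper bound — finding two terms. Write S_k = T[:,:,k] for the frontal slices: S₀ = [[-4, 0], [-5, -1]], S₁ = [[0, 0], [-2, 2]], S₂ = [[12, 0], [16, 2]].
If T = a₁ (x) b₁ (x) c₁ + a₂ (x) b₂ (x) c₂ then each S_k = c₁[k]·a₁b₁ᵀ + c₂[k]·a₂b₂ᵀ. S₀ and S₁ are linearly independent, so a₁b₁ᵀ and a₂b₂ᵀ must span the same plane of matrices: they are the rank-1 matrices of the form x·S₀ + y·S₁.
det(x·S₀ + y·S₁) is 4·x² − 8·xy = 4·(x − 2·y)(x), vanishing at (x:y) = (2:1) and (0:1).
M₁ = 2·S₀ + S₁ = [[-8, 0], [-12, 0]] = (-4)·[2, 3][1, 0]ᵀ and M₂ = S₁ = [[0, 0], [-2, 2]] = (-2)·[0, 1][1, -1]ᵀ, so take a₁ = [2, 3], b₁ = [1, 0], a₂ = [0, 1], b₂ = [1, -1].
Each slice is an integer combination of E₁ = a₁b₁ᵀ and E₂ = a₂b₂ᵀ: S₀ = −2·E₁ + E₂, S₁ = −2·E₂, S₂ = 6·E₁ − 2·E₂; reading off coefficients, c₁ = [-2, 0, 6] and c₂ = [1, -2, -2].
Hence T = [2, 3] (x) [1, 0] (x) [-2, 0, 6] + [0, 1] (x) [1, -1] (x) [1, -2, -2], so rank(T) ≤ 2.
These bounds meet, so rank(T) = 2.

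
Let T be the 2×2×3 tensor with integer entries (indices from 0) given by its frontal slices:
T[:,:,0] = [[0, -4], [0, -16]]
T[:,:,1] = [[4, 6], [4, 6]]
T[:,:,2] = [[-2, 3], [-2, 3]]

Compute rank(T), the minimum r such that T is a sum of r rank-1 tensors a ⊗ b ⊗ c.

3

Lower bound: the mode-3 unfolding of T (rows indexed by k, columns by (i,j) = (0,0), (0,1), (1,0), (1,1)) is [[0, -4, 0, -16], [4, 6, 4, 6], [-2, 3, -2, 3]].
There the 3×3 minor on rows k ∈ {0, 1, 2}, columns (i,j) ∈ {(0,0), (0,1), (1,1)} is det [[0, -4, -16], [4, 6, 6], [-2, 3, 3]] = -288 ≠ 0, so this unfolding has rank ≥ 3; CP rank is at least every unfolding rank, so rank(T) ≥ 3. (This is only a lower bound: in general the CP rank may exceed every unfolding rank, so we still need to exhibit 3 rank-1 terms summing to T.)
Upper bound: T is a sum of 3 rank-1 terms, T = [1, -2] ⊗ [0, 1] ⊗ [4, 0, 0] + [1, 1] ⊗ [0, 1] ⊗ [-8, 4, 4] + [1, 1] ⊗ [2, 1] ⊗ [0, 2, -1] (one valid choice — decompositions are not unique — normalised so each a, b is primitive with positive first nonzero entry; check it by expanding all entries), so rank(T) ≤ 3.
These bounds meet, so rank(T) = 3.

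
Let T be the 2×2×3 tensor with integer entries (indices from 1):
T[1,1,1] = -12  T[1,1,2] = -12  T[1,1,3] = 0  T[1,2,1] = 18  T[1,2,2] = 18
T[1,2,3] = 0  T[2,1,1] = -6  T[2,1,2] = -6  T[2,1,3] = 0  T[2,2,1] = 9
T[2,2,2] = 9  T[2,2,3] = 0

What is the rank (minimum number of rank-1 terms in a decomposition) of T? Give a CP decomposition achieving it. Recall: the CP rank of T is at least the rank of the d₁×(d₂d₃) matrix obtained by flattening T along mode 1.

Lower bound: T ≠ 0 (e.g. T[1,1,1] = -12), so rank(T) ≥ 1.
Upper bound: if T = a ⊗ b ⊗ c then every fibre of T is a multiple of the corresponding factor, so read the factors off the fibres through the nonzero entry T[1,1,1] = -12.
The mode-1 fibre T[:,1,1] = [-12, -6] gives a = [2, 1] (primitive direction); the mode-2 fibre T[1,:,1] = [-12, 18] gives b = [2, -3]; then c[k] = T[1,1,k] / (a[1]·b[1]) = [-12, -12, 0] / 4 = [-3, -3, 0].
Expanding [2, 1] ⊗ [2, -3] ⊗ [-3, -3, 0] reproduces all 12 entries of T, so T = [2, 1] ⊗ [2, -3] ⊗ [-3, -3, 0] and rank(T) ≤ 1.
These bounds meet, so rank(T) = 1.
Check entry T[1,1,1] = -12: (2)·(2)·(-3) = -12.

rank(T) = 1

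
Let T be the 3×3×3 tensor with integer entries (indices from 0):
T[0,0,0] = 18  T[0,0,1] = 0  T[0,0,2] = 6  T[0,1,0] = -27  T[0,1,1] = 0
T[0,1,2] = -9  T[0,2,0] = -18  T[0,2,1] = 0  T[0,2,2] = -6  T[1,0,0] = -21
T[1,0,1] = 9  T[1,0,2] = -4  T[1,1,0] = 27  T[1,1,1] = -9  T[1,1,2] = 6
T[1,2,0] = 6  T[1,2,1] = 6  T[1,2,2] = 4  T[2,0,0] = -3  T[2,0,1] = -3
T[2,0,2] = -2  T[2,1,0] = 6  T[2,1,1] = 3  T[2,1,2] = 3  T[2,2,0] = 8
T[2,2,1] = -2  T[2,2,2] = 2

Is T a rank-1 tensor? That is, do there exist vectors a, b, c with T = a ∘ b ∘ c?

The mode-2 unfolding of T (rows indexed by j, columns by (i,k) = (0,0), (0,1), (0,2), (1,0), (1,1), (1,2), (2,0), (2,1), (2,2)) is [[18, 0, 6, -21, 9, -4, -3, -3, -2], [-27, 0, -9, 27, -9, 6, 6, 3, 3], [-18, 0, -6, 6, 6, 4, 8, -2, 2]].
There the 2×2 minor on rows j ∈ {0, 1}, columns (i,k) ∈ {(0,0), (1,0)} is det [[18, -21], [-27, 27]] = -81 ≠ 0, so this unfolding has rank ≥ 2; CP rank is at least every unfolding rank, so rank(T) ≥ 2.
In particular rank(T) ≥ 2 > 1, so T is not rank-1.

No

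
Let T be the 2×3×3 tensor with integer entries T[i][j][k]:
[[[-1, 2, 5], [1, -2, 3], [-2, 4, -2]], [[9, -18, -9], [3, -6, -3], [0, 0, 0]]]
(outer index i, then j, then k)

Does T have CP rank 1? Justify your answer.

No

The mode-1 unfolding of T (rows indexed by i, columns by (j,k) = (0,0), (0,1), (0,2), (1,0), (1,1), (1,2), (2,0), (2,1), (2,2)) is [[-1, 2, 5, 1, -2, 3, -2, 4, -2], [9, -18, -9, 3, -6, -3, 0, 0, 0]].
There the 2×2 minor on rows i ∈ {0, 1}, columns (j,k) ∈ {(0,0), (0,2)} is det [[-1, 5], [9, -9]] = -36 ≠ 0, so this unfolding has rank ≥ 2; CP rank is at least every unfolding rank, so rank(T) ≥ 2.
In particular rank(T) ≥ 2 > 1, so T is not rank-1.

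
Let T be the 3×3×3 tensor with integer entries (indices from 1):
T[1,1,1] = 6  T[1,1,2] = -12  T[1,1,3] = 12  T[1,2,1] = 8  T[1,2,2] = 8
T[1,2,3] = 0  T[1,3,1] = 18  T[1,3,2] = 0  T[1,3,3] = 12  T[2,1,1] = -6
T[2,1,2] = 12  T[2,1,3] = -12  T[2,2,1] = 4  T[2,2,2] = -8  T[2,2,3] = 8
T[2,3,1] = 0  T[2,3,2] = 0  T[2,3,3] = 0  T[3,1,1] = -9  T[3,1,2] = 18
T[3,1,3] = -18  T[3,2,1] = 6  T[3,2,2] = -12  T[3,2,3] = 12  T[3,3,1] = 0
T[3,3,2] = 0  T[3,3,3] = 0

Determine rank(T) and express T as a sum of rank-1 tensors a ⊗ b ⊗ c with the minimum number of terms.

Lower bound: the mode-1 unfolding of T (rows indexed by i, columns by (j,k) = (1,1), (1,2), (1,3), (2,1), (2,2), (2,3), (3,1), (3,2), (3,3)) is [[6, -12, 12, 8, 8, 0, 18, 0, 12], [-6, 12, -12, 4, -8, 8, 0, 0, 0], [-9, 18, -18, 6, -12, 12, 0, 0, 0]].
There the 2×2 minor on rows i ∈ {1, 2}, columns (j,k) ∈ {(1,1), (2,1)} is det [[6, 8], [-6, 4]] = 72 ≠ 0, so this unfolding has rank ≥ 2; CP rank is at least every unfolding rank, so rank(T) ≥ 2. (Flattening ranks never certify an upper bound on CP rank; for that we must actually write T with 2 rank-1 terms.)
Upper bound — finding two terms. Write S_k = T[:,:,k] for the frontal slices: S₁ = [[6, 8, 18], [-6, 4, 0], [-9, 6, 0]], S₂ = [[-12, 8, 0], [12, -8, 0], [18, -12, 0]], S₃ = [[12, 0, 12], [-12, 8, 0], [-18, 12, 0]].
If T = a₁ ⊗ b₁ ⊗ c₁ + a₂ ⊗ b₂ ⊗ c₂ then each S_k = c₁[k]·a₁b₁ᵀ + c₂[k]·a₂b₂ᵀ. S₁ and S₂ are linearly independent, so a₁b₁ᵀ and a₂b₂ᵀ must span the same plane of matrices: they are the rank-1 matrices of the form x·S₁ + y·S₂.
The 2×2 minor of x·S₁ + y·S₂ on rows {1,2}, columns {1,2} is 72·x² − 144·xy = 72·(x − 2·y)(x), vanishing at (x:y) = (2:1) and (0:1).
M₁ = 2·S₁ + S₂ = [[0, 24, 36], [0, 0, 0], [0, 0, 0]] = 12·[1, 0, 0][0, 2, 3]ᵀ and M₂ = S₂ = [[-12, 8, 0], [12, -8, 0], [18, -12, 0]] = (-2)·[2, -2, -3][3, -2, 0]ᵀ, so take a₁ = [1, 0, 0], b₁ = [0, 2, 3], a₂ = [2, -2, -3], b₂ = [3, -2, 0].
Each slice is an integer combination of E₁ = a₁b₁ᵀ and E₂ = a₂b₂ᵀ: S₁ = 6·E₁ + E₂, S₂ = −2·E₂, S₃ = 4·E₁ + 2·E₂; reading off coefficients, c₁ = [6, 0, 4] and c₂ = [1, -2, 2].
Hence T = [1, 0, 0] ⊗ [0, 2, 3] ⊗ [6, 0, 4] + [2, -2, -3] ⊗ [3, -2, 0] ⊗ [1, -2, 2], so rank(T) ≤ 2.
These bounds meet, so rank(T) = 2.

rank(T) = 2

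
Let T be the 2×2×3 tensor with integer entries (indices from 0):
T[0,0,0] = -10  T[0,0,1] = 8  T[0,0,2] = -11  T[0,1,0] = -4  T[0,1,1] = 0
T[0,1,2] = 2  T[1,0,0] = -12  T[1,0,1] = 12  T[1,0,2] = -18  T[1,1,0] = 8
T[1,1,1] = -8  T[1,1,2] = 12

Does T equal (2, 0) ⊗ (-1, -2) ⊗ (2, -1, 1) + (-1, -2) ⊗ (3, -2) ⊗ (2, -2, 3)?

Yes

Reconstruct entrywise from the claimed factors. For example, T[0,1,1] = 0 and Σₗ aₗ[0]bₗ[1]cₗ[1] = (2)·(-2)·(-1) + (-1)·(-2)·(-2) = 0; checking all 12 entries, every one matches. The claim holds.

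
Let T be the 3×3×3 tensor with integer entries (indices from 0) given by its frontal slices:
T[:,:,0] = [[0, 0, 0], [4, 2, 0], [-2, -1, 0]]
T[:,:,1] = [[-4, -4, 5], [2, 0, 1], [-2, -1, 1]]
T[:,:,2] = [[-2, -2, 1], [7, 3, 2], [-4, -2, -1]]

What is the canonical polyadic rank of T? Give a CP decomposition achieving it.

rank(T) = 3

Lower bound: the mode-3 unfolding of T (rows indexed by k, columns by (i,j) = (0,0), (0,1), (0,2), (1,0), (1,1), (1,2), (2,0), (2,1), (2,2)) is [[0, 0, 0, 4, 2, 0, -2, -1, 0], [-4, -4, 5, 2, 0, 1, -2, -1, 1], [-2, -2, 1, 7, 3, 2, -4, -2, -1]].
There the 3×3 minor on rows k ∈ {0, 1, 2}, columns (i,j) ∈ {(0,0), (0,2), (1,0)} is det [[0, 0, 4], [-4, 5, 2], [-2, 1, 7]] = 24 ≠ 0, so this unfolding has rank ≥ 3; CP rank is at least every unfolding rank, so rank(T) ≥ 3. (Flattening ranks never certify an upper bound on CP rank; for that we must actually write T with 3 rank-1 terms.)
Upper bound: T is a sum of 3 rank-1 terms, T = [0, 2, -1] ∘ [2, 1, 0] ∘ [1, 1, 2] + [1, -1, 1] ∘ [0, 0, 1] ∘ [0, 1, -1] + [2, 1, 0] ∘ [1, 1, -1] ∘ [0, -2, -1] (written with every a and b primitive with positive leading entry and the scale carried by c; CP decompositions are not unique, and this one is verified by expanding entrywise), so rank(T) ≤ 3.
These bounds meet, so rank(T) = 3.
Check entry T[2,2,1] = 1: (-1)·(0)·(1) + (1)·(1)·(1) + (0)·(-1)·(-2) = 1.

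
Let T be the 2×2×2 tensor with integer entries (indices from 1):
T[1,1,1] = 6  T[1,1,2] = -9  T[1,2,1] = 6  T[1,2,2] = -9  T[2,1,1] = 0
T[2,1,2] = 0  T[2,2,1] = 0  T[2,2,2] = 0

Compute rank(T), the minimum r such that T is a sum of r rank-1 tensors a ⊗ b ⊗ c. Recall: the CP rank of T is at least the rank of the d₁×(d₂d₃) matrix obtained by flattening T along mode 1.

1

Lower bound: T ≠ 0 (e.g. T[1,1,1] = 6), so rank(T) ≥ 1.
Upper bound: the mode-1 fibre T[:,1,1] = [6, 0] gives a = [1, 0] (primitive direction); the mode-2 fibre T[1,:,1] = [6, 6] gives b = [1, 1]; then c[k] = T[1,1,k] / (a[1]·b[1]) = [6, -9] / 1 = [6, -9].
Expanding [1, 0] ⊗ [1, 1] ⊗ [6, -9] reproduces all 8 entries of T, so T = [1, 0] ⊗ [1, 1] ⊗ [6, -9] and rank(T) ≤ 1.
These bounds meet, so rank(T) = 1.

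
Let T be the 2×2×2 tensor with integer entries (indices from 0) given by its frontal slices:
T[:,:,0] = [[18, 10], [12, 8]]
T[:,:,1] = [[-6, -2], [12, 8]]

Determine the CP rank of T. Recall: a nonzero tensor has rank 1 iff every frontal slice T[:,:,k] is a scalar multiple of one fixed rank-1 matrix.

2

Lower bound: in the mode-2 unfolding of T (rows indexed by j, columns by (i,k)) the 2×2 minor on rows j ∈ {0, 1}, columns (i,k) ∈ {(0,0), (0,1)} is det [[18, -6], [10, -2]] = 24 ≠ 0, so that unfolding has rank ≥ 2 and hence rank(T) ≥ 2 (CP rank is at least every unfolding rank, though it can be larger).
Upper bound: with S_k = T[:,:,k], the two rank-1 terms a₁b₁ᵀ, a₂b₂ᵀ are the rank-1 members of the pencil x·S₀ + y·S₁.
det(x·S₀ + y·S₁) is 24·x² − 24·y² = 24·(x − y)(x + y), vanishing at (x:y) = (1:1) and (1:-1).
M₁ = S₀ + S₁ = [[12, 8], [24, 16]] = 4·(1, 2)(3, 2)ᵀ and M₂ = S₀ − S₁ = [[24, 12], [0, 0]] = 12·(1, 0)(2, 1)ᵀ, so take a₁ = (1, 2), b₁ = (3, 2), a₂ = (1, 0), b₂ = (2, 1).
Each slice is an integer combination of E₁ = a₁b₁ᵀ and E₂ = a₂b₂ᵀ: S₀ = 2·E₁ + 6·E₂, S₁ = 2·E₁ − 6·E₂; reading off coefficients, c₁ = (2, 2) and c₂ = (6, -6).
Hence T = (1, 2) ⊗ (3, 2) ⊗ (2, 2) + (1, 0) ⊗ (2, 1) ⊗ (6, -6), so rank(T) ≤ 2.
These bounds meet, so rank(T) = 2.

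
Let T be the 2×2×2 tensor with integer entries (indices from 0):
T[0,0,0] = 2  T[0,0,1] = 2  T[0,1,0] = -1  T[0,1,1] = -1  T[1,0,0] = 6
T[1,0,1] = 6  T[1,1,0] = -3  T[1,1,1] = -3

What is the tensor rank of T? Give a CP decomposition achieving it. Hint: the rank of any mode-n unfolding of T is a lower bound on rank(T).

Lower bound: T ≠ 0 (e.g. T[0,0,0] = 2), so rank(T) ≥ 1.
Upper bound: if T = a ⊗ b ⊗ c then every fibre of T is a multiple of the corresponding factor, so read the factors off the fibres through the nonzero entry T[0,0,0] = 2.
The mode-1 fibre T[:,0,0] = [2, 6] gives a = (1, 3) (primitive direction); the mode-2 fibre T[0,:,0] = [2, -1] gives b = (2, -1); then c[k] = T[0,0,k] / (a[0]·b[0]) = [2, 2] / 2 = (1, 1).
Expanding (1, 3) ⊗ (2, -1) ⊗ (1, 1) reproduces all 8 entries of T, so T = (1, 3) ⊗ (2, -1) ⊗ (1, 1) and rank(T) ≤ 1.
These bounds meet, so rank(T) = 1.

rank(T) = 1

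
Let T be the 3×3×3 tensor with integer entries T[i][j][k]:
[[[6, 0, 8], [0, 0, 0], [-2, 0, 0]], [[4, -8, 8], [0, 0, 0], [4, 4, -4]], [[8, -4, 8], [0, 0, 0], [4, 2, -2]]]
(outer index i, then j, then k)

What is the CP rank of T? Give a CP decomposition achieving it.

Lower bound: the mode-1 unfolding of T (rows indexed by i, columns by (j,k) = (0,0), (0,1), (0,2), (1,0), (1,1), (1,2), (2,0), (2,1), (2,2)) is [[6, 0, 8, 0, 0, 0, -2, 0, 0], [4, -8, 8, 0, 0, 0, 4, 4, -4], [8, -4, 8, 0, 0, 0, 4, 2, -2]].
There the 3×3 minor on rows i ∈ {0, 1, 2}, columns (j,k) ∈ {(0,0), (0,1), (0,2)} is det [[6, 0, 8], [4, -8, 8], [8, -4, 8]] = 192 ≠ 0, so this unfolding has rank ≥ 3; CP rank is at least every unfolding rank, so rank(T) ≥ 3. (This is only a lower bound: in general the CP rank may exceed every unfolding rank, so we still need to exhibit 3 rank-1 terms summing to T.)
Upper bound: T is a sum of 3 rank-1 terms, T = [0, 2, 1] ∘ [2, 0, -1] ∘ [0, -2, 2] + [1, -2, -2] ∘ [1, 0, 1] ∘ [-2, 0, 0] + [2, 0, 1] ∘ [1, 0, 0] ∘ [4, 0, 4] (written with every a and b primitive with positive leading entry and the scale carried by c; CP decompositions are not unique, and this one is verified by expanding entrywise), so rank(T) ≤ 3.
These bounds meet, so rank(T) = 3.

rank(T) = 3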